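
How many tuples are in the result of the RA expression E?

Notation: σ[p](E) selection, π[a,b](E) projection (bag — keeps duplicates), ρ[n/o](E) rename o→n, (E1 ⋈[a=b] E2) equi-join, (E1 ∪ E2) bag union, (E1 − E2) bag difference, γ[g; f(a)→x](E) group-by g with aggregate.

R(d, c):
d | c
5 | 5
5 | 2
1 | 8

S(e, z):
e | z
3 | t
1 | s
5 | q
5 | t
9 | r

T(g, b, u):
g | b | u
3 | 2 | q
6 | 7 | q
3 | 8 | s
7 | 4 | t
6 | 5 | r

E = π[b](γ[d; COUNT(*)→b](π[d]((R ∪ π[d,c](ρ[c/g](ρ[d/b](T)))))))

Per-node cardinality:
  R → 3
  T → 5
  ρ[d/b](T) → 5
  ρ[c/g](ρ[d/b](T)) → 5
  π[d,c](ρ[c/g](ρ[d/b](T))) → 5
  (R ∪ π[d,c](ρ[c/g](ρ[d/b](T)))) → 8
  π[d]((R ∪ π[d,c](ρ[c/g](ρ[d/b](T))))) → 8
  γ[d; COUNT(*)→b](π[d]((R ∪ π[d,c](ρ[c/g](ρ[d/b](T)))))) → 6
  π[b](γ[d; COUNT(*)→b](π[d]((R ∪ π[d,c](ρ[c/g](ρ[d/b](T))))))) → 6

|E| = 6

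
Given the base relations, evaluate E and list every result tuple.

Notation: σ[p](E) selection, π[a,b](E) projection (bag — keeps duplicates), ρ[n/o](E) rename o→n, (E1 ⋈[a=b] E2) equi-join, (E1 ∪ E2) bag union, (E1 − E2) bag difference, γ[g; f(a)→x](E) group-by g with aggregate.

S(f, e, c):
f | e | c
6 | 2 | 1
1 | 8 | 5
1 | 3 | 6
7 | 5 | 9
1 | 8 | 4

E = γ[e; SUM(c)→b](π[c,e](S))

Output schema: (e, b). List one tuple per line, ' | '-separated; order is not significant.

Row counts bottom-up:
  S → 5
  π[c,e](S) → 5
  γ[e; SUM(c)→b](π[c,e](S)) → 4

== RESULT ==
e | b
2 | 1
3 | 6
5 | 9
8 | 9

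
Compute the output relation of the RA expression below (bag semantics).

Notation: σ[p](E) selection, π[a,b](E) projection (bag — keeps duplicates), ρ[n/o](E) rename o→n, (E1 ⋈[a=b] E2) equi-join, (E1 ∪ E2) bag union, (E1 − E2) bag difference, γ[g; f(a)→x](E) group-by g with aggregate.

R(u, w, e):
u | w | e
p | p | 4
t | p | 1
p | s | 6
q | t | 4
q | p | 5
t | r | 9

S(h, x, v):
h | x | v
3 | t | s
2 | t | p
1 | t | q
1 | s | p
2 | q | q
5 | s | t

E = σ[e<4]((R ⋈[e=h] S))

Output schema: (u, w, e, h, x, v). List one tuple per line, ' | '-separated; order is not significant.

Stepwise |·|:
  R → 6
  S → 6
  (R ⋈[e=h] S) → 3
  σ[e<4]((R ⋈[e=h] S)) → 2

== RESULT ==
u | w | e | h | x | v
t | p | 1 | 1 | s | p
t | p | 1 | 1 | t | q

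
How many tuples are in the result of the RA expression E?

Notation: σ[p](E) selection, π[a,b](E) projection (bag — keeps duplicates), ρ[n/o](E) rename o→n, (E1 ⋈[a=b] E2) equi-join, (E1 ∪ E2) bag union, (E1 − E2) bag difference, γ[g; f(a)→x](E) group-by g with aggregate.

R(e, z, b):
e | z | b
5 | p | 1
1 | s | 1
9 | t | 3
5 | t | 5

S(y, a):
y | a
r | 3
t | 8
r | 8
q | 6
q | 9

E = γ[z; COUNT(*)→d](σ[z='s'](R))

Stepwise |·|:
  R → 4
  σ[z='s'](R) → 1
  γ[z; COUNT(*)→d](σ[z='s'](R)) → 1

|E| = 1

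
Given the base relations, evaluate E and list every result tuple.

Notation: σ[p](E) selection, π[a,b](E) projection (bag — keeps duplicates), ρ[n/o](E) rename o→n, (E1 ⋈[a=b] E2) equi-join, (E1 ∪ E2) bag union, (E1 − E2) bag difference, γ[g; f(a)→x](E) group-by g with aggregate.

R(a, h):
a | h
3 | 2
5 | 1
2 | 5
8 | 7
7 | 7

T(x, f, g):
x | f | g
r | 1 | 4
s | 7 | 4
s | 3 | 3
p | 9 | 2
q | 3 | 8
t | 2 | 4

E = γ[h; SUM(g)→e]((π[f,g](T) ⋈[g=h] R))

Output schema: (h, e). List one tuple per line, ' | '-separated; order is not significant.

Row counts bottom-up:
  T → 6
  π[f,g](T) → 6
  R → 5
  (π[f,g](T) ⋈[g=h] R) → 1
  γ[h; SUM(g)→e]((π[f,g](T) ⋈[g=h] R)) → 1

== RESULT ==
h | e
2 | 2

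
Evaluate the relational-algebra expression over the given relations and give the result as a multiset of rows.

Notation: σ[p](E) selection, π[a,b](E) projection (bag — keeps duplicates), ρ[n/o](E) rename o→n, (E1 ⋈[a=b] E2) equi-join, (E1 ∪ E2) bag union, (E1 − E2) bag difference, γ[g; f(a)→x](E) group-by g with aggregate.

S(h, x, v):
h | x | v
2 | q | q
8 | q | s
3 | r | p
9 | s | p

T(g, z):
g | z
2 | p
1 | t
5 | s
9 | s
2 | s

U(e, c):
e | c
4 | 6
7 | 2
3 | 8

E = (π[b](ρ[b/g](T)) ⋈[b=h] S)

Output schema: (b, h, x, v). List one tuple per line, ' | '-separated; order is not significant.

Subexpression sizes:
  T → 5
  ρ[b/g](T) → 5
  π[b](ρ[b/g](T)) → 5
  S → 4
  (π[b](ρ[b/g](T)) ⋈[b=h] S) → 3

== RESULT ==
b | h | x | v
2 | 2 | q | q
2 | 2 | q | q
9 | 9 | s | p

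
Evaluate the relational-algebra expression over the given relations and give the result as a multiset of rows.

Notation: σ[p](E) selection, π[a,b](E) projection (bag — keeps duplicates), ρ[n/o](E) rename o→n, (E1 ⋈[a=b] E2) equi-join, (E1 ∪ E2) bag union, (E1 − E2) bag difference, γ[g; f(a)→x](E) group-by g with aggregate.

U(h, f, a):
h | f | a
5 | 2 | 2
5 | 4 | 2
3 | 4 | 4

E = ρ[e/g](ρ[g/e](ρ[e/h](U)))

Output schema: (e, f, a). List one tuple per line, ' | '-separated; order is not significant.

Per-node cardinality:
  U → 3
  ρ[e/h](U) → 3
  ρ[g/e](ρ[e/h](U)) → 3
  ρ[e/g](ρ[g/e](ρ[e/h](U))) → 3

== RESULT ==
e | f | a
3 | 4 | 4
5 | 2 | 2
5 | 4 | 2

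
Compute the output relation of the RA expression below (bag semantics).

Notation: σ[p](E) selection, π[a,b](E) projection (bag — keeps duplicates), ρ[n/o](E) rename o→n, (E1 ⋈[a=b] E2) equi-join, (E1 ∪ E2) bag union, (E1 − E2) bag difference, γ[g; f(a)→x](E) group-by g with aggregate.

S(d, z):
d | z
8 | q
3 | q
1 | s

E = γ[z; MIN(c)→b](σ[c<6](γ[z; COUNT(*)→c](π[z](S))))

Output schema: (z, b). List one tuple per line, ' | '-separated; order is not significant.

Row counts bottom-up:
  S → 3
  π[z](S) → 3
  γ[z; COUNT(*)→c](π[z](S)) → 2
  σ[c<6](γ[z; COUNT(*)→c](π[z](S))) → 2
  γ[z; MIN(c)→b](σ[c<6](γ[z; COUNT(*)→c](π[z](S)))) → 2

== RESULT ==
z | b
q | 2
s | 1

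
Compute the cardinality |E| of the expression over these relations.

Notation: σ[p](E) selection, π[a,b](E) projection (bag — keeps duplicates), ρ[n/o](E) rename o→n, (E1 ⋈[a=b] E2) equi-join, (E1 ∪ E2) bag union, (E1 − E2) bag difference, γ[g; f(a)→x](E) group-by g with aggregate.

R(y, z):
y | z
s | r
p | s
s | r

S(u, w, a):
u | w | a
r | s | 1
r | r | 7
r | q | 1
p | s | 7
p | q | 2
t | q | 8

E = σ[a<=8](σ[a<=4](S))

Per-node cardinality:
  S → 6
  σ[a<=4](S) → 3
  σ[a<=8](σ[a<=4](S)) → 3

|E| = 3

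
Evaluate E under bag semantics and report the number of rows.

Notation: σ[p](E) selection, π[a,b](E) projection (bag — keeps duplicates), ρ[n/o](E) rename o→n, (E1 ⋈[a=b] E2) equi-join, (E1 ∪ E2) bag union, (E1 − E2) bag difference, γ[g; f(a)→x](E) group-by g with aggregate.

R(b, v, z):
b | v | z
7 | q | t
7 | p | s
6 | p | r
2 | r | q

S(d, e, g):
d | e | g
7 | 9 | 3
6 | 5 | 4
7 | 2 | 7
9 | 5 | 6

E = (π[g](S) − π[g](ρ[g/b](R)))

Row counts bottom-up:
  S → 4
  π[g](S) → 4
  R → 4
  ρ[g/b](R) → 4
  π[g](ρ[g/b](R)) → 4
  (π[g](S) − π[g](ρ[g/b](R))) → 2

|E| = 2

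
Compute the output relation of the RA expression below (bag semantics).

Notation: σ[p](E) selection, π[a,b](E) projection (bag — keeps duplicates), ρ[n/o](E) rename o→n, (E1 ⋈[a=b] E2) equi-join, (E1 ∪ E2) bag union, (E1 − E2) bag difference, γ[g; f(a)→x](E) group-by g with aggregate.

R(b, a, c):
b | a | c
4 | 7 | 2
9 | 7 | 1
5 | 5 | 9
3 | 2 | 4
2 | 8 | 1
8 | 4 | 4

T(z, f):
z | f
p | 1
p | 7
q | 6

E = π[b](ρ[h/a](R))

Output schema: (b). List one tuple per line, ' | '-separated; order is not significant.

Row counts bottom-up:
  R → 6
  ρ[h/a](R) → 6
  π[b](ρ[h/a](R)) → 6

== RESULT ==
b
2
3
4
5
8
9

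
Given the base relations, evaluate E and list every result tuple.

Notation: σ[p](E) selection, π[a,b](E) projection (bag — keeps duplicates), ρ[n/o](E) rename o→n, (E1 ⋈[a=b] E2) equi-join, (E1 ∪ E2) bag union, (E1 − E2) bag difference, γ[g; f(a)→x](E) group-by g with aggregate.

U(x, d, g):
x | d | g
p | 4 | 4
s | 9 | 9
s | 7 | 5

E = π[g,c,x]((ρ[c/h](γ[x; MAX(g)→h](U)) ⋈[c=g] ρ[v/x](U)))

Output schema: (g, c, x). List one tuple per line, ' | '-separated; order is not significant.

Subexpression sizes:
  U → 3
  γ[x; MAX(g)→h](U) → 2
  ρ[c/h](γ[x; MAX(g)→h](U)) → 2
  U → 3
  ρ[v/x](U) → 3
  (ρ[c/h](γ[x; MAX(g)→h](U)) ⋈[c=g] ρ[v/x](U)) → 2
  π[g,c,x]((ρ[c/h](γ[x; MAX(g)→h](U)) ⋈[c=g] ρ[v/x](U))) → 2

== RESULT ==
g | c | x
4 | 4 | p
9 | 9 | s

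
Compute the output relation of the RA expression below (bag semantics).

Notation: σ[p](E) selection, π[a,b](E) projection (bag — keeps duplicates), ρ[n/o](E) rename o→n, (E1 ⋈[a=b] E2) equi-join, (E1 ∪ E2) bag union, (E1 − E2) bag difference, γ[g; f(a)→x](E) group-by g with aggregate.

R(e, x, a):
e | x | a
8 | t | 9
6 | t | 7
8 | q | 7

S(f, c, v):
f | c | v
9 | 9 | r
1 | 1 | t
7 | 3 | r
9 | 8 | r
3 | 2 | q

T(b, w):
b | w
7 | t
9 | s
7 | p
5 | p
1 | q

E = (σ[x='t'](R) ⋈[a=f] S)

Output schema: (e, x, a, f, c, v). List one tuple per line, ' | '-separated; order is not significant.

Row counts bottom-up:
  R → 3
  σ[x='t'](R) → 2
  S → 5
  (σ[x='t'](R) ⋈[a=f] S) → 3

== RESULT ==
e | x | a | f | c | v
6 | t | 7 | 7 | 3 | r
8 | t | 9 | 9 | 8 | r
8 | t | 9 | 9 | 9 | r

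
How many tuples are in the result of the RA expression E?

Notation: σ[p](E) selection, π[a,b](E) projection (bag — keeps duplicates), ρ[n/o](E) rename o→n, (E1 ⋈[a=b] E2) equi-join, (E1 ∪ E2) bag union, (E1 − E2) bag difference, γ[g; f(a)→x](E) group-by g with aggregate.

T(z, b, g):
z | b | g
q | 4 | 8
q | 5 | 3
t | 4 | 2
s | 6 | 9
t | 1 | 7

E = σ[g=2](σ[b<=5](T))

Row counts bottom-up:
  T → 5
  σ[b<=5](T) → 4
  σ[g=2](σ[b<=5](T)) → 1

|E| = 1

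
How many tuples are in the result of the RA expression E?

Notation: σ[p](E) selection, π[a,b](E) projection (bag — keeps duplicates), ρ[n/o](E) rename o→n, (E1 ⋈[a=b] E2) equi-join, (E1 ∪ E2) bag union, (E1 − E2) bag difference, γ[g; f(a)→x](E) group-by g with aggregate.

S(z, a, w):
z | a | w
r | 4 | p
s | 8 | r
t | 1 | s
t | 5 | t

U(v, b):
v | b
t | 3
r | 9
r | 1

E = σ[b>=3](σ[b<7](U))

Stepwise |·|:
  U → 3
  σ[b<7](U) → 2
  σ[b>=3](σ[b<7](U)) → 1

|E| = 1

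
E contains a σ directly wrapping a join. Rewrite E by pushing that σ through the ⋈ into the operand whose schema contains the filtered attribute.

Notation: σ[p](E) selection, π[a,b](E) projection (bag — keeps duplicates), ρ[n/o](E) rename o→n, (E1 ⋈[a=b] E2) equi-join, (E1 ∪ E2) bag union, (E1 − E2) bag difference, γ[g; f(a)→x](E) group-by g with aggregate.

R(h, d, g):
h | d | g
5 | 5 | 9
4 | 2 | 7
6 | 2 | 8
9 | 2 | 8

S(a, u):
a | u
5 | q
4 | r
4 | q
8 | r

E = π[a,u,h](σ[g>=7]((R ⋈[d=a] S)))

σ filters on g, owned by the left side.
E' = π[a,u,h]((σ[g>=7](R) ⋈[d=a] S))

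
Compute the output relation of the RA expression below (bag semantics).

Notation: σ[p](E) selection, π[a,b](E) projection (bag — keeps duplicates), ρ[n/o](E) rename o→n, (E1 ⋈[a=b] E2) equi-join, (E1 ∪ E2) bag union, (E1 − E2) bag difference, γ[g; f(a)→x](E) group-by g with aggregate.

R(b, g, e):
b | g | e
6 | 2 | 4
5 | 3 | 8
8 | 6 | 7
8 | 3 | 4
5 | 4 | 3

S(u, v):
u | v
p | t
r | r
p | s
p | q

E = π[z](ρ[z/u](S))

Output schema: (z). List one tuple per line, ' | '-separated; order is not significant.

Per-node cardinality:
  S → 4
  ρ[z/u](S) → 4
  π[z](ρ[z/u](S)) → 4

== RESULT ==
z
p
p
p
r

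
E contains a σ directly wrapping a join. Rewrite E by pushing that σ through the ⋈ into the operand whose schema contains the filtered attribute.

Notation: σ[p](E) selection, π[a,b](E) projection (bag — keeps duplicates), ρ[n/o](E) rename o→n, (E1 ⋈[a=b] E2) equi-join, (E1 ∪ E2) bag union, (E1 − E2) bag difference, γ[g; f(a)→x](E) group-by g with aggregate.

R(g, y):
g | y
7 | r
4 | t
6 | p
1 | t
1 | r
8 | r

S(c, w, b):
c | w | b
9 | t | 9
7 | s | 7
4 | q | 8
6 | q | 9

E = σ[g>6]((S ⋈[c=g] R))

σ filters on g, owned by the right side.
E' = (S ⋈[c=g] σ[g>6](R))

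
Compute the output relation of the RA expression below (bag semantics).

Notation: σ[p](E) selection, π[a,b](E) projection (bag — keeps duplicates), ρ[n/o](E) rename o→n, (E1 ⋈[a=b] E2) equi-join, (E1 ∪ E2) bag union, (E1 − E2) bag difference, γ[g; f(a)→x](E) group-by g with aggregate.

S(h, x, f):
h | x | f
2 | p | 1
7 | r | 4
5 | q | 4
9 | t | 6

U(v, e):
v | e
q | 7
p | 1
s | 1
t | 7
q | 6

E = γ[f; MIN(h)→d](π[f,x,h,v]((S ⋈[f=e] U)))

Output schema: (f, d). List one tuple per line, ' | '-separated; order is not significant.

Stepwise |·|:
  S → 4
  U → 5
  (S ⋈[f=e] U) → 3
  π[f,x,h,v]((S ⋈[f=e] U)) → 3
  γ[f; MIN(h)→d](π[f,x,h,v]((S ⋈[f=e] U))) → 2

== RESULT ==
f | d
1 | 2
6 | 9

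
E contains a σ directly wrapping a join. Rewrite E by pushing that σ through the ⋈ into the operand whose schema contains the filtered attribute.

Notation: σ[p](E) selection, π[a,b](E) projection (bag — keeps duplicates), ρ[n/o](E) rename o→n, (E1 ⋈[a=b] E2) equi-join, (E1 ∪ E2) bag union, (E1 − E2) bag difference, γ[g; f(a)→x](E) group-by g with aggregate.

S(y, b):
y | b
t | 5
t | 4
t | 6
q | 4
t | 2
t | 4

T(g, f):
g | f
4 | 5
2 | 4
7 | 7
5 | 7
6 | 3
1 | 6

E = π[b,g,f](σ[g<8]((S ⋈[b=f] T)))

σ filters on g, owned by the right side.
E' = π[b,g,f]((S ⋈[b=f] σ[g<8](T)))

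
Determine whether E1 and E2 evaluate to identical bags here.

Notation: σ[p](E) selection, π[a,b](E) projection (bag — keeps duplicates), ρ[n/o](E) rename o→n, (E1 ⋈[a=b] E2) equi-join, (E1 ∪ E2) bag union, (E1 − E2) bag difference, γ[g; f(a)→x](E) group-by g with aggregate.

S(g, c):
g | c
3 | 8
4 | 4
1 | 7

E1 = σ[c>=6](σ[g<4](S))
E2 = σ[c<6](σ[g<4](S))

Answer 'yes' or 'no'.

E1 per-node cardinality:
  S → 3
  σ[g<4](S) → 2
  σ[c>=6](σ[g<4](S)) → 2
E2 per-node cardinality:
  S → 3
  σ[g<4](S) → 2
  σ[c<6](σ[g<4](S)) → 0

E1 result:
g | c
1 | 7
3 | 8
E2 result:
g | c
(0 rows)
Witness: (1, 7) appears 1× in E1 but 0× in E2.

no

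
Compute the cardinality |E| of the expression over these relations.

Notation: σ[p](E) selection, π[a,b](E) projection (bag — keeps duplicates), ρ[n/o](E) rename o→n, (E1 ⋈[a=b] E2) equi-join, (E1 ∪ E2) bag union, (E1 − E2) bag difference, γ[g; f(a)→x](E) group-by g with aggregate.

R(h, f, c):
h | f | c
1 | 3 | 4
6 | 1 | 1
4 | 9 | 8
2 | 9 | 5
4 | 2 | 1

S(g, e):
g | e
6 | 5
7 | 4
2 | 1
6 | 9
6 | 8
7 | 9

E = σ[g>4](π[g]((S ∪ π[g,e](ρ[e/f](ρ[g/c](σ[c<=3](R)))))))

Row counts bottom-up:
  S → 6
  R → 5
  σ[c<=3](R) → 2
  ρ[g/c](σ[c<=3](R)) → 2
  ρ[e/f](ρ[g/c](σ[c<=3](R))) → 2
  π[g,e](ρ[e/f](ρ[g/c](σ[c<=3](R)))) → 2
  (S ∪ π[g,e](ρ[e/f](ρ[g/c](σ[c<=3](R))))) → 8
  π[g]((S ∪ π[g,e](ρ[e/f](ρ[g/c](σ[c<=3](R)))))) → 8
  σ[g>4](π[g]((S ∪ π[g,e](ρ[e/f](ρ[g/c](σ[c<=3](R))))))) → 5

|E| = 5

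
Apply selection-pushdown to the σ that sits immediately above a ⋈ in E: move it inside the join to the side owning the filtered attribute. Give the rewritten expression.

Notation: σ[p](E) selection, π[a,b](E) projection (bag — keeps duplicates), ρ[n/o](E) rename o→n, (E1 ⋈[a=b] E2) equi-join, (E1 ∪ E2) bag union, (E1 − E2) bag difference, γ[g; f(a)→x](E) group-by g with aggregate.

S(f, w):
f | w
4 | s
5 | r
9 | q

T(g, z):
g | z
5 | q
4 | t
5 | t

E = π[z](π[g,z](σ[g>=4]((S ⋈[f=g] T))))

σ filters on g, owned by the right side.
E' = π[z](π[g,z]((S ⋈[f=g] σ[g>=4](T))))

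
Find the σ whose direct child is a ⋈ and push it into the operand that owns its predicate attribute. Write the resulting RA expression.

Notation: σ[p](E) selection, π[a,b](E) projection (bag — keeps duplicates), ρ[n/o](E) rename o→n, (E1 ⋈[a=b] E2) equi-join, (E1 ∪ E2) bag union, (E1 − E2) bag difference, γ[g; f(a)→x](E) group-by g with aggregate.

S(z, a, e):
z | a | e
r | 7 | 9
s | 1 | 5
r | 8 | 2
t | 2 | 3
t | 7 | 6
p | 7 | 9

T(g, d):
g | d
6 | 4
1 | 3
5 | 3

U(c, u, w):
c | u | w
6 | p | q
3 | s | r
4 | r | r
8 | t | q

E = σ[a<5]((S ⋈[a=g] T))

σ filters on a, owned by the left side.
E' = (σ[a<5](S) ⋈[a=g] T)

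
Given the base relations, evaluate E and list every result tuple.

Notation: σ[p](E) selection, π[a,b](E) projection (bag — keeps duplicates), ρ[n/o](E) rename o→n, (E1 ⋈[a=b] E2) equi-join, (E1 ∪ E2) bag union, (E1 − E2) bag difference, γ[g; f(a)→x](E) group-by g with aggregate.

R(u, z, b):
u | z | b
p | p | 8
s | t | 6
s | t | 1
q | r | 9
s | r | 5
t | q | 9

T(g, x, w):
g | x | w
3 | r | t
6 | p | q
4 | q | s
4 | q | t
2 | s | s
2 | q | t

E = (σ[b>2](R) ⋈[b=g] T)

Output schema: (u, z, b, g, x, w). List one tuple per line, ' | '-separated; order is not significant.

Per-node cardinality:
  R → 6
  σ[b>2](R) → 5
  T → 6
  (σ[b>2](R) ⋈[b=g] T) → 1

== RESULT ==
u | z | b | g | x | w
s | t | 6 | 6 | p | q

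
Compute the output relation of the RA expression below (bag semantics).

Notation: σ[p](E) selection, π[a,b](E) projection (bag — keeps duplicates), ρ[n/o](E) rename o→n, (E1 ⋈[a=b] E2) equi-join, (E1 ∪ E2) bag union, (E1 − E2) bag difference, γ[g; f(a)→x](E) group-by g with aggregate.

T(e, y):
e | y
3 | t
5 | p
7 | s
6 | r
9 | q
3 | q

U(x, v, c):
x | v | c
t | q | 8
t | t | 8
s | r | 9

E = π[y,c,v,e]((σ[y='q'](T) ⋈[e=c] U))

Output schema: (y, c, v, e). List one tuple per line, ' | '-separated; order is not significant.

Row counts bottom-up:
  T → 6
  σ[y='q'](T) → 2
  U → 3
  (σ[y='q'](T) ⋈[e=c] U) → 1
  π[y,c,v,e]((σ[y='q'](T) ⋈[e=c] U)) → 1

== RESULT ==
y | c | v | e
q | 9 | r | 9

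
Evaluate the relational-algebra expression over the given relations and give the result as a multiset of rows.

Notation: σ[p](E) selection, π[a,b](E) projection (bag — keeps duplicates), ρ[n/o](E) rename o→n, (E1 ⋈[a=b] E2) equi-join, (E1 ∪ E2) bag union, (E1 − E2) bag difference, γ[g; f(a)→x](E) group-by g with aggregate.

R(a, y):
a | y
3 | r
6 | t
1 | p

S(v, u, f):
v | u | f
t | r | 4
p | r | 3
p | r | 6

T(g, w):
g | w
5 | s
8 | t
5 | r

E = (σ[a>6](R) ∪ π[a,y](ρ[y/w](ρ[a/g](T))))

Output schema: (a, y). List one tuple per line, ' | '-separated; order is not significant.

Subexpression sizes:
  R → 3
  σ[a>6](R) → 0
  T → 3
  ρ[a/g](T) → 3
  ρ[y/w](ρ[a/g](T)) → 3
  π[a,y](ρ[y/w](ρ[a/g](T))) → 3
  (σ[a>6](R) ∪ π[a,y](ρ[y/w](ρ[a/g](T)))) → 3

== RESULT ==
a | y
5 | r
5 | s
8 | t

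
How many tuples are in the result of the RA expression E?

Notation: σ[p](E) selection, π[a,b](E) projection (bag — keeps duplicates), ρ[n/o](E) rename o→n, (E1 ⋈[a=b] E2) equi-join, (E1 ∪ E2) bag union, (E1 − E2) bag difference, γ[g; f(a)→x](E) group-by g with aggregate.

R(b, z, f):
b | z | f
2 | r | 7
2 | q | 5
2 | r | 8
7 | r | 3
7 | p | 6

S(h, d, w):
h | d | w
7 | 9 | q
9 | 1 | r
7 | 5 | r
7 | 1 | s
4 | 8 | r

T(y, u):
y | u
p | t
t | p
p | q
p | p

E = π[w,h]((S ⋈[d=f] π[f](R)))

Subexpression sizes:
  S → 5
  R → 5
  π[f](R) → 5
  (S ⋈[d=f] π[f](R)) → 2
  π[w,h]((S ⋈[d=f] π[f](R))) → 2

|E| = 2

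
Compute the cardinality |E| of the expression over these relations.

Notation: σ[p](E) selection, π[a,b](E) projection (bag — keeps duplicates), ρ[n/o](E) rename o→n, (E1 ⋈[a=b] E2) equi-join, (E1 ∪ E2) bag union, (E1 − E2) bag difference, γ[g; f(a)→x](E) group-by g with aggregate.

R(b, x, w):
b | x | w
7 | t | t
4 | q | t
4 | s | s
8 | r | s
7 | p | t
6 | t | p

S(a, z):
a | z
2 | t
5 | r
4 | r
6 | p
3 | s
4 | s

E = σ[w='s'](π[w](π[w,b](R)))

Per-node cardinality:
  R → 6
  π[w,b](R) → 6
  π[w](π[w,b](R)) → 6
  σ[w='s'](π[w](π[w,b](R))) → 2

|E| = 2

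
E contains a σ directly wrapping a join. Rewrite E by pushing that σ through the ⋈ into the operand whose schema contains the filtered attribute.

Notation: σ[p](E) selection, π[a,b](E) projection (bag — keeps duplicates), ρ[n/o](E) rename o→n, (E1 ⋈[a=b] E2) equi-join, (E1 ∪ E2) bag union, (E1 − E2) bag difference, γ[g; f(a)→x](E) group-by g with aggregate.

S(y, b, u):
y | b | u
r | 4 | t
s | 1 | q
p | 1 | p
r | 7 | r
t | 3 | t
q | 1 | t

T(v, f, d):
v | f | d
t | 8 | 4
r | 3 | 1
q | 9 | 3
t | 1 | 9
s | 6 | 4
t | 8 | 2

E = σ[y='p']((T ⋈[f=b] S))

σ filters on y, owned by the right side.
E' = (T ⋈[f=b] σ[y='p'](S))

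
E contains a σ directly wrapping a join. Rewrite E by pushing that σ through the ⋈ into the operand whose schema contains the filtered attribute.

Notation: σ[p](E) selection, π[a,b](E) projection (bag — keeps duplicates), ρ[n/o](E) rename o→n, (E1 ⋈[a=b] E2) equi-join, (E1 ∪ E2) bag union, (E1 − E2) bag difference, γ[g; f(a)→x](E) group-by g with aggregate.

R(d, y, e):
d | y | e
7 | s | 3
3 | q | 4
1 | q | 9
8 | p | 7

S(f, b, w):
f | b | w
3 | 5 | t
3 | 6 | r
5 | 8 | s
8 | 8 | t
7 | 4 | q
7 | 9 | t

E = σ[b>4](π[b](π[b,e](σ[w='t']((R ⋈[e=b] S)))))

σ filters on w, owned by the right side.
E' = σ[b>4](π[b](π[b,e]((R ⋈[e=b] σ[w='t'](S)))))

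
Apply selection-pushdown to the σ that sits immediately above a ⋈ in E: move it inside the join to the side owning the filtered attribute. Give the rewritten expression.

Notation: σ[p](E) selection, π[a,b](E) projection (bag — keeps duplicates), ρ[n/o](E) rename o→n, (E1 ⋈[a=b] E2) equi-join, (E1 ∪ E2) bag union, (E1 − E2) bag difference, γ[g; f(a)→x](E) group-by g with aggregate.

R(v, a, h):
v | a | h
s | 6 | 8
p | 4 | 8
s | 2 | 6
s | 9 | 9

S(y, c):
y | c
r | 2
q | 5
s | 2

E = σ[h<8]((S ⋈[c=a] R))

σ filters on h, owned by the right side.
E' = (S ⋈[c=a] σ[h<8](R))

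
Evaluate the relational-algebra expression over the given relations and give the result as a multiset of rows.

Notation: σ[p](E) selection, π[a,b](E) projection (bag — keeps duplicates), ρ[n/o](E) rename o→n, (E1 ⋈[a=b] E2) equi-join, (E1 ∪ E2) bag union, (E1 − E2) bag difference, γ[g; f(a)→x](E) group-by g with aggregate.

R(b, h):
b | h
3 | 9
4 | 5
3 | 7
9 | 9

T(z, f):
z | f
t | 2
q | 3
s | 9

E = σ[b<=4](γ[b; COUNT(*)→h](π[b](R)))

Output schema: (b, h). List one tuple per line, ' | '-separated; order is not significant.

Row counts bottom-up:
  R → 4
  π[b](R) → 4
  γ[b; COUNT(*)→h](π[b](R)) → 3
  σ[b<=4](γ[b; COUNT(*)→h](π[b](R))) → 2

== RESULT ==
b | h
3 | 2
4 | 1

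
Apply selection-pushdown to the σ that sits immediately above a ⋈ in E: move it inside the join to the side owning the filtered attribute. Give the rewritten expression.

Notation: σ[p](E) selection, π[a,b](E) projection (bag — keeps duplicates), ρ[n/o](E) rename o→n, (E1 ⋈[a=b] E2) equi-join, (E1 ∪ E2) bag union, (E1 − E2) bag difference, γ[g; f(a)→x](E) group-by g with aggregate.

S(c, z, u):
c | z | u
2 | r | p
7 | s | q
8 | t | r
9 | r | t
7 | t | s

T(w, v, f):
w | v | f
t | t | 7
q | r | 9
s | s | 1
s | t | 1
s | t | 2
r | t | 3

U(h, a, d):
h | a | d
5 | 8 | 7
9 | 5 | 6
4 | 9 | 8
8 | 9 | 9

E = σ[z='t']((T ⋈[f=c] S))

σ filters on z, owned by the right side.
E' = (T ⋈[f=c] σ[z='t'](S))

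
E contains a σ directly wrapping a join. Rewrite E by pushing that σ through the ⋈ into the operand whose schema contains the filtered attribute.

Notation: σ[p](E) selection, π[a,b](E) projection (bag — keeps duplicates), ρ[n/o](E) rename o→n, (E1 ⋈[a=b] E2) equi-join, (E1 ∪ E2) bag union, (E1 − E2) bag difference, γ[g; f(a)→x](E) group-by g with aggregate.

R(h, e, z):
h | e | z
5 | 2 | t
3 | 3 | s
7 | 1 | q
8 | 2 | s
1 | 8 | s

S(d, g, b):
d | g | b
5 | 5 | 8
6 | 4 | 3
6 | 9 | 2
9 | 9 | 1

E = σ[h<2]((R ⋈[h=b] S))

σ filters on h, owned by the left side.
E' = (σ[h<2](R) ⋈[h=b] S)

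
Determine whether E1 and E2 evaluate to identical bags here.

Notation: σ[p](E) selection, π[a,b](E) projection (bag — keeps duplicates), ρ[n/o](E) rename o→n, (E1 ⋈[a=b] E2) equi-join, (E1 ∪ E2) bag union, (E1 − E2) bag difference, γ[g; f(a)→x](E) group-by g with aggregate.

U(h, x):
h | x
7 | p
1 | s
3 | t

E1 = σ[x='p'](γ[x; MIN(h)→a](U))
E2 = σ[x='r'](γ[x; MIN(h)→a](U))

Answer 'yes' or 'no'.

E1 subexpression sizes:
  U → 3
  γ[x; MIN(h)→a](U) → 3
  σ[x='p'](γ[x; MIN(h)→a](U)) → 1
E2 subexpression sizes:
  U → 3
  γ[x; MIN(h)→a](U) → 3
  σ[x='r'](γ[x; MIN(h)→a](U)) → 0

E1 result:
x | a
p | 7
E2 result:
x | a
(0 rows)
Witness: ('p', 7) appears 1× in E1 but 0× in E2.

no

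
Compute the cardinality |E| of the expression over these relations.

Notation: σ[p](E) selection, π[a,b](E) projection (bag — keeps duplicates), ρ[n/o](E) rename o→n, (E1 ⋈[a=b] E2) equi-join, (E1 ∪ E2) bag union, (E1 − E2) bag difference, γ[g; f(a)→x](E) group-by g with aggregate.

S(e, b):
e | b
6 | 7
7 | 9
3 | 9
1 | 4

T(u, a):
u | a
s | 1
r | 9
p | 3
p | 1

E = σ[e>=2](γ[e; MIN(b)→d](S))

Subexpression sizes:
  S → 4
  γ[e; MIN(b)→d](S) → 4
  σ[e>=2](γ[e; MIN(b)→d](S)) → 3

|E| = 3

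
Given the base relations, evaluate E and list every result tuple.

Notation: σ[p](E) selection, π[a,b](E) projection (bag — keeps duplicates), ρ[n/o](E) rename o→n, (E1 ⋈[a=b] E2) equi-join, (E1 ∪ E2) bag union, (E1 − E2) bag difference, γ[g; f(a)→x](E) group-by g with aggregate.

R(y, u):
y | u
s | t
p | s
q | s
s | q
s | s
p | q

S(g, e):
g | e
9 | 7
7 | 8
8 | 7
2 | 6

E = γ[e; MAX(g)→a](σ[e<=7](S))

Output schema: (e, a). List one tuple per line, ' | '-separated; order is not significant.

Row counts bottom-up:
  S → 4
  σ[e<=7](S) → 3
  γ[e; MAX(g)→a](σ[e<=7](S)) → 2

== RESULT ==
e | a
6 | 2
7 | 9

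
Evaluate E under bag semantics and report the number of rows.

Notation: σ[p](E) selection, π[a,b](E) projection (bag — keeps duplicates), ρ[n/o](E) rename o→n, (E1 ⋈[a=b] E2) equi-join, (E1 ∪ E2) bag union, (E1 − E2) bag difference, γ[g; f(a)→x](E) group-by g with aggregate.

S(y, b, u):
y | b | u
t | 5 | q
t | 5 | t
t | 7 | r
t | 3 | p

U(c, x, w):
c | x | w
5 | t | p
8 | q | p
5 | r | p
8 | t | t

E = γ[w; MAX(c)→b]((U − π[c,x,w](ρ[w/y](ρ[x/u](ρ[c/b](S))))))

Per-node cardinality:
  U → 4
  S → 4
  ρ[c/b](S) → 4
  ρ[x/u](ρ[c/b](S)) → 4
  ρ[w/y](ρ[x/u](ρ[c/b](S))) → 4
  π[c,x,w](ρ[w/y](ρ[x/u](ρ[c/b](S)))) → 4
  (U − π[c,x,w](ρ[w/y](ρ[x/u](ρ[c/b](S))))) → 4
  γ[w; MAX(c)→b]((U − π[c,x,w](ρ[w/y](ρ[x/u](ρ[c/b](S)))))) → 2

|E| = 2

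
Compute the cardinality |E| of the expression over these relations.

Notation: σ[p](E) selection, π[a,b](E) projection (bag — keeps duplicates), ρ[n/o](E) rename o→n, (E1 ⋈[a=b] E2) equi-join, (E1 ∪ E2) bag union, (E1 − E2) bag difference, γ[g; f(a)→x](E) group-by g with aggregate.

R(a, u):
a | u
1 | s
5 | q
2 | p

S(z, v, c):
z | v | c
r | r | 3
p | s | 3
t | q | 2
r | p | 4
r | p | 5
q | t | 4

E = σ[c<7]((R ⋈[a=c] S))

Per-node cardinality:
  R → 3
  S → 6
  (R ⋈[a=c] S) → 2
  σ[c<7]((R ⋈[a=c] S)) → 2

|E| = 2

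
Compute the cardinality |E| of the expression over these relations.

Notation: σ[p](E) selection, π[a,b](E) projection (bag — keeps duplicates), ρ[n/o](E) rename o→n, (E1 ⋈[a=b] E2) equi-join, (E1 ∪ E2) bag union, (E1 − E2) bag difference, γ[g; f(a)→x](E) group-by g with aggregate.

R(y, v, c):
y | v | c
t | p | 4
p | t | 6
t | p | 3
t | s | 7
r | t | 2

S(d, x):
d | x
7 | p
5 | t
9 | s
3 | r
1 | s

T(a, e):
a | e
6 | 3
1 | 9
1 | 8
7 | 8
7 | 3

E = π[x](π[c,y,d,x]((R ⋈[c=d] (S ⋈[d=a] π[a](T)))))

Subexpression sizes:
  R → 5
  S → 5
  T → 5
  π[a](T) → 5
  (S ⋈[d=a] π[a](T)) → 4
  (R ⋈[c=d] (S ⋈[d=a] π[a](T))) → 2
  π[c,y,d,x]((R ⋈[c=d] (S ⋈[d=a] π[a](T)))) → 2
  π[x](π[c,y,d,x]((R ⋈[c=d] (S ⋈[d=a] π[a](T))))) → 2

|E| = 2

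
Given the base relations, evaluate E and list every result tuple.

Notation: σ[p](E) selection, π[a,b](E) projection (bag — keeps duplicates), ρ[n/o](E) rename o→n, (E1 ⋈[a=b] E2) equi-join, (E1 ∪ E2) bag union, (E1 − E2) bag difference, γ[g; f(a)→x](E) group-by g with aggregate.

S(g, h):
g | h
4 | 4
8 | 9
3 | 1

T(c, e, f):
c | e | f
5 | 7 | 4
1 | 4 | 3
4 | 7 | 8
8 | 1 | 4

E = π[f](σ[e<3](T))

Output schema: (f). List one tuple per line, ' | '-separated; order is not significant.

Per-node cardinality:
  T → 4
  σ[e<3](T) → 1
  π[f](σ[e<3](T)) → 1

== RESULT ==
f
4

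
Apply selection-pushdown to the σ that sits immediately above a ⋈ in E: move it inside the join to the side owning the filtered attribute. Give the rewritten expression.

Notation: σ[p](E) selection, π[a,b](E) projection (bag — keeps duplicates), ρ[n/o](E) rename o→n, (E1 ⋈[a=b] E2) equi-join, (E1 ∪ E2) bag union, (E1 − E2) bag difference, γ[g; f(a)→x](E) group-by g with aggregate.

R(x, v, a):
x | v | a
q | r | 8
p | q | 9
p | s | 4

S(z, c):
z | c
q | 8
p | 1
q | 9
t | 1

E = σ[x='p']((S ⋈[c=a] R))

σ filters on x, owned by the right side.
E' = (S ⋈[c=a] σ[x='p'](R))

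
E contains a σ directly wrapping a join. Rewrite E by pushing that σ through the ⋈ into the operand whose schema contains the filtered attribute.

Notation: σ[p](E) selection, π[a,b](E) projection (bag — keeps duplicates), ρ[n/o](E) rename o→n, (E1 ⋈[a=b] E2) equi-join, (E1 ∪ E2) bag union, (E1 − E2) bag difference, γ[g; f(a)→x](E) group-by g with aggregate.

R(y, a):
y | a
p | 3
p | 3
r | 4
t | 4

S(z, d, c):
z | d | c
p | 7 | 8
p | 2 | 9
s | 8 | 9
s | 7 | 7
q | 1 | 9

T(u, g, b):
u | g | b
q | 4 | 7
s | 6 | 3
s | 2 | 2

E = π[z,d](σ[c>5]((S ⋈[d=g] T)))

σ filters on c, owned by the left side.
E' = π[z,d]((σ[c>5](S) ⋈[d=g] T))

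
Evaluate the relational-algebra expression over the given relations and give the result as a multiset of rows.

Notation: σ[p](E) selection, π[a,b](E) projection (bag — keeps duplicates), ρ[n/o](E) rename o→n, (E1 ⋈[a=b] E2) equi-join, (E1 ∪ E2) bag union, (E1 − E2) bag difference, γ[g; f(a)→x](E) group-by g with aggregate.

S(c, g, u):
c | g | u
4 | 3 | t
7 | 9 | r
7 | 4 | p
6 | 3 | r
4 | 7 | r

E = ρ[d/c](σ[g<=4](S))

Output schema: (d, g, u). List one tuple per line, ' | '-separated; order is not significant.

Row counts bottom-up:
  S → 5
  σ[g<=4](S) → 3
  ρ[d/c](σ[g<=4](S)) → 3

== RESULT ==
d | g | u
4 | 3 | t
6 | 3 | r
7 | 4 | p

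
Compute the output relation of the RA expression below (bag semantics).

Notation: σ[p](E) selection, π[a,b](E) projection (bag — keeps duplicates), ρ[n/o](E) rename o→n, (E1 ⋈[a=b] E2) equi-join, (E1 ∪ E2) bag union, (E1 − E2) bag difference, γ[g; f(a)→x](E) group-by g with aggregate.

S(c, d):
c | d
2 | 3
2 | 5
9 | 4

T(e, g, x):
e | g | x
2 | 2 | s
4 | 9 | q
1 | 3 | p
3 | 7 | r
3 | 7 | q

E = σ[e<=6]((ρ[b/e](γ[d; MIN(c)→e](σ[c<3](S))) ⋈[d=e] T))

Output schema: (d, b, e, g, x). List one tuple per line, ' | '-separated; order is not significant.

Stepwise |·|:
  S → 3
  σ[c<3](S) → 2
  γ[d; MIN(c)→e](σ[c<3](S)) → 2
  ρ[b/e](γ[d; MIN(c)→e](σ[c<3](S))) → 2
  T → 5
  (ρ[b/e](γ[d; MIN(c)→e](σ[c<3](S))) ⋈[d=e] T) → 2
  σ[e<=6]((ρ[b/e](γ[d; MIN(c)→e](σ[c<3](S))) ⋈[d=e] T)) → 2

== RESULT ==
d | b | e | g | x
3 | 2 | 3 | 7 | q
3 | 2 | 3 | 7 | r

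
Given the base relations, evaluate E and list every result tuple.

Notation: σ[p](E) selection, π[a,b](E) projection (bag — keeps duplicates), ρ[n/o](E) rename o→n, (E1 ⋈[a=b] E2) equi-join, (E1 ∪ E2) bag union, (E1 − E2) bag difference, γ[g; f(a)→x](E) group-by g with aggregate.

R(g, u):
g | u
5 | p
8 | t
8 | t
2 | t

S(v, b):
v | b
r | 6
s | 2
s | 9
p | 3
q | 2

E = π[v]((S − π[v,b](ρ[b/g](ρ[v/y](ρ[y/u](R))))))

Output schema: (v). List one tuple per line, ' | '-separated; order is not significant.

Row counts bottom-up:
  S → 5
  R → 4
  ρ[y/u](R) → 4
  ρ[v/y](ρ[y/u](R)) → 4
  ρ[b/g](ρ[v/y](ρ[y/u](R))) → 4
  π[v,b](ρ[b/g](ρ[v/y](ρ[y/u](R)))) → 4
  (S − π[v,b](ρ[b/g](ρ[v/y](ρ[y/u](R))))) → 5
  π[v]((S − π[v,b](ρ[b/g](ρ[v/y](ρ[y/u](R)))))) → 5

== RESULT ==
v
p
q
r
s
s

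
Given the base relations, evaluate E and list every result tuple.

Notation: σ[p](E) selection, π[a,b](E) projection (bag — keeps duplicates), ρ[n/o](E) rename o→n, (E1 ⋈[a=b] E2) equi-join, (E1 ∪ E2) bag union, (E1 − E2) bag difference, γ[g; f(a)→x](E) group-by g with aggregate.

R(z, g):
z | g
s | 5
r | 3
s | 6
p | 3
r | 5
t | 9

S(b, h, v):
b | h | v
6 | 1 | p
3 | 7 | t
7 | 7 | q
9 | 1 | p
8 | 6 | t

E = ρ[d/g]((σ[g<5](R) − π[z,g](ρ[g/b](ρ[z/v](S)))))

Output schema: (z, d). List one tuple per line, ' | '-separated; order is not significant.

Row counts bottom-up:
  R → 6
  σ[g<5](R) → 2
  S → 5
  ρ[z/v](S) → 5
  ρ[g/b](ρ[z/v](S)) → 5
  π[z,g](ρ[g/b](ρ[z/v](S))) → 5
  (σ[g<5](R) − π[z,g](ρ[g/b](ρ[z/v](S)))) → 2
  ρ[d/g]((σ[g<5](R) − π[z,g](ρ[g/b](ρ[z/v](S))))) → 2

== RESULT ==
z | d
p | 3
r | 3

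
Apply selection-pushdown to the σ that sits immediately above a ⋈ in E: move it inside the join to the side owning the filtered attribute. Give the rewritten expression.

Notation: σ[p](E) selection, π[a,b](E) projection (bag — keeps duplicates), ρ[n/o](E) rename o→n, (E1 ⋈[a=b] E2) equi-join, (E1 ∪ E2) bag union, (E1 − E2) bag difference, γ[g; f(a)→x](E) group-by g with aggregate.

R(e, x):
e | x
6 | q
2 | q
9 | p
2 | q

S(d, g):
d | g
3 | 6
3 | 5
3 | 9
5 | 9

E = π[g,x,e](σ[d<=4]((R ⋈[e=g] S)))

σ filters on d, owned by the right side.
E' = π[g,x,e]((R ⋈[e=g] σ[d<=4](S)))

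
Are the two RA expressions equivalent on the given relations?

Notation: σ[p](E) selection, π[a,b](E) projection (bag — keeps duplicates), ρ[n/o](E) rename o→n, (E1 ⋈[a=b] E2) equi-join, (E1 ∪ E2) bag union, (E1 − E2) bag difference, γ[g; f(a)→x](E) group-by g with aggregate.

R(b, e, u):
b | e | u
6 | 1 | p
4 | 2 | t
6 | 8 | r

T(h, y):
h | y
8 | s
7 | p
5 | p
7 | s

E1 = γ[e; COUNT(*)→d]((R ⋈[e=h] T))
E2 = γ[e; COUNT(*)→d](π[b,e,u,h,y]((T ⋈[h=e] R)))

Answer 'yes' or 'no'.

E1 row counts bottom-up:
  R → 3
  T → 4
  (R ⋈[e=h] T) → 1
  γ[e; COUNT(*)→d]((R ⋈[e=h] T)) → 1
E2 row counts bottom-up:
  T → 4
  R → 3
  (T ⋈[h=e] R) → 1
  π[b,e,u,h,y]((T ⋈[h=e] R)) → 1
  γ[e; COUNT(*)→d](π[b,e,u,h,y]((T ⋈[h=e] R))) → 1

E1 and E2 produce the same multiset:
e | d
8 | 1

yes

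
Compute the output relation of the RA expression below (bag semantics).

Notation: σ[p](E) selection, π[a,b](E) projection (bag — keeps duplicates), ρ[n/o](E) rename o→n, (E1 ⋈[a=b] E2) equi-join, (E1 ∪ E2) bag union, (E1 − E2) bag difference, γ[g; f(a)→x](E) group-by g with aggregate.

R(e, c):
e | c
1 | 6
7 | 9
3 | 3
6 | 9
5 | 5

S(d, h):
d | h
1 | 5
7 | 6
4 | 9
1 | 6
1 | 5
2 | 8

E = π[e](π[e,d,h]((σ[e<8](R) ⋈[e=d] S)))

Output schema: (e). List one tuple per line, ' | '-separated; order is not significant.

Stepwise |·|:
  R → 5
  σ[e<8](R) → 5
  S → 6
  (σ[e<8](R) ⋈[e=d] S) → 4
  π[e,d,h]((σ[e<8](R) ⋈[e=d] S)) → 4
  π[e](π[e,d,h]((σ[e<8](R) ⋈[e=d] S))) → 4

== RESULT ==
e
1
1
1
7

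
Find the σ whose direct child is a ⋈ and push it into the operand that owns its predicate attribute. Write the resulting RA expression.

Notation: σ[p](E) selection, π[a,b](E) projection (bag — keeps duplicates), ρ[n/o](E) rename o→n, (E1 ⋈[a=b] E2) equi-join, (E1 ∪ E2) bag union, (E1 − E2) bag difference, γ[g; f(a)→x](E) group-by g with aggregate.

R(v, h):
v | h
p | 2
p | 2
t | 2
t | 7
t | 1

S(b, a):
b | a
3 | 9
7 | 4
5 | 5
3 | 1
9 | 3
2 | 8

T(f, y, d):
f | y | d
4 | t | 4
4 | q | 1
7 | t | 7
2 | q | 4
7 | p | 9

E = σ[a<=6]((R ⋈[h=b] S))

σ filters on a, owned by the right side.
E' = (R ⋈[h=b] σ[a<=6](S))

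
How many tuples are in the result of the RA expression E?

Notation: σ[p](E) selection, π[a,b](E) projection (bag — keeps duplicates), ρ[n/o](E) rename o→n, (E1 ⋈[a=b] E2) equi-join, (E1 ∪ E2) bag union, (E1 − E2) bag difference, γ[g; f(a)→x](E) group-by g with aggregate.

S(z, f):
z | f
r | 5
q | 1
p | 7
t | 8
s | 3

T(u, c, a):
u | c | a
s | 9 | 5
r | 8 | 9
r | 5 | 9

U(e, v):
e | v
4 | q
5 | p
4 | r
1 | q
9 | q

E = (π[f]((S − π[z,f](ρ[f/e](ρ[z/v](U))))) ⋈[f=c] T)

Subexpression sizes:
  S → 5
  U → 5
  ρ[z/v](U) → 5
  ρ[f/e](ρ[z/v](U)) → 5
  π[z,f](ρ[f/e](ρ[z/v](U))) → 5
  (S − π[z,f](ρ[f/e](ρ[z/v](U)))) → 4
  π[f]((S − π[z,f](ρ[f/e](ρ[z/v](U))))) → 4
  T → 3
  (π[f]((S − π[z,f](ρ[f/e](ρ[z/v](U))))) ⋈[f=c] T) → 2

|E| = 2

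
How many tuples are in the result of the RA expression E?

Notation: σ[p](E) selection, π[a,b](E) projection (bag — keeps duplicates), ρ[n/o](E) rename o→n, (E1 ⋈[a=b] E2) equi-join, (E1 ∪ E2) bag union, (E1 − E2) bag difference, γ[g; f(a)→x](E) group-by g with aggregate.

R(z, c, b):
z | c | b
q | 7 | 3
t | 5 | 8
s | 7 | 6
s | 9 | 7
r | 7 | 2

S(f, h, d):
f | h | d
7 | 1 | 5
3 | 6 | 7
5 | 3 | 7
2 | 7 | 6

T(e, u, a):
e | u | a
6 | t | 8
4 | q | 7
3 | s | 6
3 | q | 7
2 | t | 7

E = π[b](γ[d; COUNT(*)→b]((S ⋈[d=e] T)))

Stepwise |·|:
  S → 4
  T → 5
  (S ⋈[d=e] T) → 1
  γ[d; COUNT(*)→b]((S ⋈[d=e] T)) → 1
  π[b](γ[d; COUNT(*)→b]((S ⋈[d=e] T))) → 1

|E| = 1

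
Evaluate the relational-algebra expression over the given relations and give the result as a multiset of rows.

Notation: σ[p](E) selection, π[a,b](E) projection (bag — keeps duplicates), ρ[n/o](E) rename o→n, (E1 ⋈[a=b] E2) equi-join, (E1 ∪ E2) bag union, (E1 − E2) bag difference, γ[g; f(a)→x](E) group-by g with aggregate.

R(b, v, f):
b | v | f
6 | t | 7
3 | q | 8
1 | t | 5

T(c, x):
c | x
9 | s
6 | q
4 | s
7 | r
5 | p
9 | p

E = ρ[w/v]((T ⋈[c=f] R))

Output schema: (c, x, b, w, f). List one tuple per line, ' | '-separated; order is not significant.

Per-node cardinality:
  T → 6
  R → 3
  (T ⋈[c=f] R) → 2
  ρ[w/v]((T ⋈[c=f] R)) → 2

== RESULT ==
c | x | b | w | f
5 | p | 1 | t | 5
7 | r | 6 | t | 7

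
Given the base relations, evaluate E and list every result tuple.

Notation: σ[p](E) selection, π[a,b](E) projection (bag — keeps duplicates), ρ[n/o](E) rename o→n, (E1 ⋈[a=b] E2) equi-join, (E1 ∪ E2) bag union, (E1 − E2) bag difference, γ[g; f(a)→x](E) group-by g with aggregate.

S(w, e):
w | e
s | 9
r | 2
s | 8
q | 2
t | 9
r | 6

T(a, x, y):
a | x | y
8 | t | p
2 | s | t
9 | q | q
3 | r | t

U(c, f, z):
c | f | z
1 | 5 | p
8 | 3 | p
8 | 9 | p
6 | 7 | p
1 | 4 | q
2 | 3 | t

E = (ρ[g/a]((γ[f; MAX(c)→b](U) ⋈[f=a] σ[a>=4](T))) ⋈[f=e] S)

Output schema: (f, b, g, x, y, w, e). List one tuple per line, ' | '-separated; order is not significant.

Subexpression sizes:
  U → 6
  γ[f; MAX(c)→b](U) → 5
  T → 4
  σ[a>=4](T) → 2
  (γ[f; MAX(c)→b](U) ⋈[f=a] σ[a>=4](T)) → 1
  ρ[g/a]((γ[f; MAX(c)→b](U) ⋈[f=a] σ[a>=4](T))) → 1
  S → 6
  (ρ[g/a]((γ[f; MAX(c)→b](U) ⋈[f=a] σ[a>=4](T))) ⋈[f=e] S) → 2

== RESULT ==
f | b | g | x | y | w | e
9 | 8 | 9 | q | q | s | 9
9 | 8 | 9 | q | q | t | 9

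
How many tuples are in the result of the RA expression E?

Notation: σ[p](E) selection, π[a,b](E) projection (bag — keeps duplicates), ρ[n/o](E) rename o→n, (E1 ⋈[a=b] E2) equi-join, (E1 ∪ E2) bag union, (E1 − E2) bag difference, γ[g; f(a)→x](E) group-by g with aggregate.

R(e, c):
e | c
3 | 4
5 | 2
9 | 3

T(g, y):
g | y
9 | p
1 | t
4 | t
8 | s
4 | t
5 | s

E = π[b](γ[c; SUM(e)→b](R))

Row counts bottom-up:
  R → 3
  γ[c; SUM(e)→b](R) → 3
  π[b](γ[c; SUM(e)→b](R)) → 3

|E| = 3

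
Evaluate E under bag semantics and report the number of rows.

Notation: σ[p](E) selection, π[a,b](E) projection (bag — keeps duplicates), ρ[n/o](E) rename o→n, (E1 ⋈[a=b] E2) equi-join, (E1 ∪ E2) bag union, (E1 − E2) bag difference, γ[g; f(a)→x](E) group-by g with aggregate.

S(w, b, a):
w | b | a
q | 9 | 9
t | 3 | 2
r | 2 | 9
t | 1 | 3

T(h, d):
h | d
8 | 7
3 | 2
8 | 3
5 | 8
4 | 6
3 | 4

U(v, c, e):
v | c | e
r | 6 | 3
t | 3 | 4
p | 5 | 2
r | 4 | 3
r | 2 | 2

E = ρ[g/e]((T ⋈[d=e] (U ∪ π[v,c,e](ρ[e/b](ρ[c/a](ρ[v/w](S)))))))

Subexpression sizes:
  T → 6
  U → 5
  S → 4
  ρ[v/w](S) → 4
  ρ[c/a](ρ[v/w](S)) → 4
  ρ[e/b](ρ[c/a](ρ[v/w](S))) → 4
  π[v,c,e](ρ[e/b](ρ[c/a](ρ[v/w](S)))) → 4
  (U ∪ π[v,c,e](ρ[e/b](ρ[c/a](ρ[v/w](S))))) → 9
  (T ⋈[d=e] (U ∪ π[v,c,e](ρ[e/b](ρ[c/a](ρ[v/w](S)))))) → 7
  ρ[g/e]((T ⋈[d=e] (U ∪ π[v,c,e](ρ[e/b](ρ[c/a](ρ[v/w](S))))))) → 7

|E| = 7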